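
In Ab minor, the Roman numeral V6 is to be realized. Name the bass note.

V in Ab minor has root Eb; the chord is Eb-G-Bb.
The figure 6 means first inversion — the third is in the bass.

G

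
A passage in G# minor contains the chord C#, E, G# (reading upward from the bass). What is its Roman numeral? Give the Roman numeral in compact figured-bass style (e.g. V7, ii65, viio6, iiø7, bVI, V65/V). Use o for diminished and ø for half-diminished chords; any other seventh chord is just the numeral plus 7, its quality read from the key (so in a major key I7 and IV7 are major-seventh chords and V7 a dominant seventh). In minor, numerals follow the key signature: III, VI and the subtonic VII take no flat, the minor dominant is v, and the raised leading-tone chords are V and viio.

iv

Stacked in thirds the chord is C#-E-G#: a minor triad on C#.
C# is scale degree 4 in G# minor, and a minor triad on that degree is written iv.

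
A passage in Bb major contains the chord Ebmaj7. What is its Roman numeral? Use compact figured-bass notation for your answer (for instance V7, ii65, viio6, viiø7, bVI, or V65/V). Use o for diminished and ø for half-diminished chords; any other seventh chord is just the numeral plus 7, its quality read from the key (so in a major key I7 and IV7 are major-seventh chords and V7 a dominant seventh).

IV7

The pitches Eb-G-Bb-D form a major seventh chord rooted on Eb.
In Bb major, Eb is the subdominant; the diatonic major seventh chord there is IV7.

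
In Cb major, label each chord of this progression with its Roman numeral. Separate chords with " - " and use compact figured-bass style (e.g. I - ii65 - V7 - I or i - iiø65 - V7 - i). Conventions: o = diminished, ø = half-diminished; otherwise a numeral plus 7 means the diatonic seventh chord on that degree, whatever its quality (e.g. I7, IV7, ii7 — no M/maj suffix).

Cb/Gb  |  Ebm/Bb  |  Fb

Cb/Gb: root Cb is the tonic; major triad there is I64.
Ebm/Bb: minor triad on Eb = scale degree 3 → iii64.
Fb has root Fb, degree 4 in Cb major, so IV.

I64 - iii64 - IV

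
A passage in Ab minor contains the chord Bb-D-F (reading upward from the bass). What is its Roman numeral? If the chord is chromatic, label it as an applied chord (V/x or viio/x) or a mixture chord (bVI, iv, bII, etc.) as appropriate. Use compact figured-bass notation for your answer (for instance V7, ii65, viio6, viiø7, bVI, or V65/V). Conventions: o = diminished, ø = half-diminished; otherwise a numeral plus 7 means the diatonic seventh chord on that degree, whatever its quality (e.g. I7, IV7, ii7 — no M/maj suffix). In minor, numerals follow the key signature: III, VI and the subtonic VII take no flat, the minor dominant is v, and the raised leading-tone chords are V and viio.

V/V

Stacked in thirds the chord is Bb-D-F: a major triad on Bb.
Bb is not a diatonic chord root with this quality in Ab minor, but it lies a perfect fifth above Eb (V), so the chord functions as an applied dominant of V.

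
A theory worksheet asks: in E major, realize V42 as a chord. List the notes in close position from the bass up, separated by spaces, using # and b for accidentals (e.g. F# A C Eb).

A B D# F#

The numeral's case and figure indicate a dominant seventh chord. In E major its root, the dominant, is B.
Stacking thirds from B gives B-D#-F#-A.
With the 42 figure the chord is in third inversion; from the bass A upward in close position it reads A-B-D#-F#.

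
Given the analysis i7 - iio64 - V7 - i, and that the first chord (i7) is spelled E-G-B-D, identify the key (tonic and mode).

E minor

The anchor chord is a minor seventh chord on E, labeled i7.
If E is scale degree 1 and the mode makes that degree carry a minor seventh chord, the tonic is E and the mode is minor.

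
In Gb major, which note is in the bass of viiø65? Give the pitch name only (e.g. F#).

viiø in Gb major has root F; the chord is F-Ab-Cb-Eb.
The figure 65 means first inversion — the third is in the bass.

Ab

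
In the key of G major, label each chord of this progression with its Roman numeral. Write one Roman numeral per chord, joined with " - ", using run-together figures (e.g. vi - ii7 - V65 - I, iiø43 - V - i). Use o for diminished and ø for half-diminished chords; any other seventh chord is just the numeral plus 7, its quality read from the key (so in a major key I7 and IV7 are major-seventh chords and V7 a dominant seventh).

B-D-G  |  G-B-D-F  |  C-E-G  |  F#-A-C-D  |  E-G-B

I6 - V7/IV - IV - V65 - vi

B-D-G: root G is the tonic; major triad there is I6.
G-B-D-F: a dominant seventh chord on G, the applied dominant of IV → V7/IV.
C-E-G has root C, degree 4 in G major, so IV.
F#-A-C-D has root D, degree 5 in G major, so V65.
E-G-B has root E, degree 6 in G major, so vi.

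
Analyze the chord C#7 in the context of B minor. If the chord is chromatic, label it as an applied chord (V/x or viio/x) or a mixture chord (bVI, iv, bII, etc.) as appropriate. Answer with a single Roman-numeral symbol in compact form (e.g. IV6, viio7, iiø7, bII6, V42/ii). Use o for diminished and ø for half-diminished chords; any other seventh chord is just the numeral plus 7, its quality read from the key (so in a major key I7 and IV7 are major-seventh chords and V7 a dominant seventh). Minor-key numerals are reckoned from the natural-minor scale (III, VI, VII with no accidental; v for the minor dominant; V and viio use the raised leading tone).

V7/V

The pitches C#-E#-G#-B form a dominant seventh chord rooted on C#.
C# is not a diatonic chord root with this quality in B minor, but it lies a perfect fifth above F# (V), so the chord functions as an applied dominant of V.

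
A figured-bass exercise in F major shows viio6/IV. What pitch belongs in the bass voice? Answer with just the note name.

C

The applied chord viio6/IV is rooted on A: A-C-Eb.
The figure 6 means first inversion — the third is in the bass.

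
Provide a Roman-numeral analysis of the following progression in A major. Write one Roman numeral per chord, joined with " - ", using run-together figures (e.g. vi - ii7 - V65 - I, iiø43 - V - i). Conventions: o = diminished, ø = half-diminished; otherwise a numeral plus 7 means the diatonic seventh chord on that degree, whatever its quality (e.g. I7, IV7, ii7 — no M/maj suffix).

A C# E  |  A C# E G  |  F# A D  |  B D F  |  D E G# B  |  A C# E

I - V7/IV - IV6 - iio - V42 - I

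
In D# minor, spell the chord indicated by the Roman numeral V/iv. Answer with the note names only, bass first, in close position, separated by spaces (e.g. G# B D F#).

V/iv is a secondary dominant — the dominant triad of iv. iv in D# minor is G#, so the applied chord's root is D#, a perfect fifth above.
Building a major triad on D# gives D#-F##-A#.

D# F## A#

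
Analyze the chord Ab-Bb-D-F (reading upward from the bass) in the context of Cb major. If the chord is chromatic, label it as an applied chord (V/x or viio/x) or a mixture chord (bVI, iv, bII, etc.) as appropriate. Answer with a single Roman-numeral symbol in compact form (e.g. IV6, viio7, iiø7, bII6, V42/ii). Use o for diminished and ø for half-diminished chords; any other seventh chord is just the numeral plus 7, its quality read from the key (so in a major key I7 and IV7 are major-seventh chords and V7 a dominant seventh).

The pitches Bb-D-F-Ab form a dominant seventh chord rooted on Bb.
Bb is not a diatonic chord root with this quality in Cb major, but it lies a perfect fifth above Eb (iii), so the chord functions as an applied dominant of iii.
With Ab in the bass the chord is in third inversion, so the figured bass is 42.

V42/iii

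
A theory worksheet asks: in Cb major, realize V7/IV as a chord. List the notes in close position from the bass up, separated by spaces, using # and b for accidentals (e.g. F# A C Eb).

Cb Eb Gb Bbb

V7/IV is a secondary dominant — the dominant seventh of IV. IV in Cb major is Fb, so the applied chord's root is Cb, a perfect fifth above.
Building a dominant seventh chord on Cb gives Cb-Eb-Gb-Bbb.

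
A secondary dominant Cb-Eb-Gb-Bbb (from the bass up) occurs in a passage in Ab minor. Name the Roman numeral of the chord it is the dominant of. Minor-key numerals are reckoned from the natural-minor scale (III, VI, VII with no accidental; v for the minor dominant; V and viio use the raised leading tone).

VI

The chord is a dominant seventh chord on Cb.
A dominant resolves down a perfect fifth: Cb → Fb. In Ab minor, Fb is scale degree 6, i.e. VI.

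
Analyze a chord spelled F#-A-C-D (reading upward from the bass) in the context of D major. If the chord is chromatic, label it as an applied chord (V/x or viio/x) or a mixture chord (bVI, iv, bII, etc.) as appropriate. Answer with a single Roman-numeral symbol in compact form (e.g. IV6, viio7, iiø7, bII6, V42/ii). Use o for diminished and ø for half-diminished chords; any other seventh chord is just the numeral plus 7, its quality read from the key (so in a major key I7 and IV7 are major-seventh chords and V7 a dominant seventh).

The pitches D-F#-A-C form a dominant seventh chord rooted on D.
D is not a diatonic chord root with this quality in D major, but it lies a perfect fifth above G (IV), so the chord functions as an applied dominant of IV.
With F# in the bass the chord is in first inversion, so the figured bass is 65.

V65/IV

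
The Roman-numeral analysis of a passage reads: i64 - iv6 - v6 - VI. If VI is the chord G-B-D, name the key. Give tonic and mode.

The chord G is a major triad rooted on G; its label is VI.
VI on G implies G is the submediant; that puts the tonic at B, and the uppercase numeral fits minor mode.

B minor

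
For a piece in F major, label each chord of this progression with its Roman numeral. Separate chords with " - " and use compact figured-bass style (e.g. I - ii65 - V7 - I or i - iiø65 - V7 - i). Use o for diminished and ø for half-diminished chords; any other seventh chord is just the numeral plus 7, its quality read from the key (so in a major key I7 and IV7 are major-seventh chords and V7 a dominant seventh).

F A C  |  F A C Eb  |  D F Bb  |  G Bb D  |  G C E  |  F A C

F-A-C has root F, degree 1 in F major, so I.
F-A-C-Eb: chromatic; F is V of IV, so V7/IV.
D-F-Bb has root Bb, degree 4 in F major, so IV6.
G-Bb-D has root G, degree 2 in F major, so ii.
G-C-E: major triad on C = scale degree 5 → V64.
F-A-C: major triad on F = scale degree 1 → I.

I - V7/IV - IV6 - ii - V64 - I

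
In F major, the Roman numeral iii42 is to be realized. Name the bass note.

G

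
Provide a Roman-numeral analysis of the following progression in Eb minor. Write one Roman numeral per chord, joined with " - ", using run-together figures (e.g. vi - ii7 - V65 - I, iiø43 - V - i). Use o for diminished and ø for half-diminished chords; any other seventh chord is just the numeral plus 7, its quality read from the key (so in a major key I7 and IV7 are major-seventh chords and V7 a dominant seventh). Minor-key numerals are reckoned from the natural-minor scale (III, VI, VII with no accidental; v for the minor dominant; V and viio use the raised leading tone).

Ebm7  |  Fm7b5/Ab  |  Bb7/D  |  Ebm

i7 - iiø65 - V65 - i

Ebm7: root Eb is the tonic; minor seventh chord there is i7.
Fm7b5/Ab: root F is the supertonic; half-diminished seventh chord there is iiø65.
Bb7/D: dominant seventh chord on Bb = scale degree 5 → V65.
Ebm: root Eb is the tonic; minor triad there is i.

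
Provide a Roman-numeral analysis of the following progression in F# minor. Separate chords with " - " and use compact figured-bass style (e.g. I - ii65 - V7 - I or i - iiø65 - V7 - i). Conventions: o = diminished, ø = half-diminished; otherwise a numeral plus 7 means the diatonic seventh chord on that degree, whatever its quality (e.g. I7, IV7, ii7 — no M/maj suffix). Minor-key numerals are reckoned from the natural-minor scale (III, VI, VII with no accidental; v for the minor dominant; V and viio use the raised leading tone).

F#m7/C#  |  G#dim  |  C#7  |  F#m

F#m7/C#: minor seventh chord on F# = scale degree 1 → i43.
G#dim: root G# is the supertonic; diminished triad there is iio.
C#7 has root C#, degree 5 in F# minor, so V7.
F#m: minor triad on F# = scale degree 1 → i.

i43 - iio - V7 - i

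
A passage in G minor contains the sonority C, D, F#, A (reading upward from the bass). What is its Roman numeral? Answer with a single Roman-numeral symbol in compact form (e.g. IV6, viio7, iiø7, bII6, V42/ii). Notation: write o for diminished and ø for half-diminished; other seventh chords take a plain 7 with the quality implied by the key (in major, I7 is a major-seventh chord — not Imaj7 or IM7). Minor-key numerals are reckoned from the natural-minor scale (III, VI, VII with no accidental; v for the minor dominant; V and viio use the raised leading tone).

V42

The pitches D-F#-A-C form a dominant seventh chord rooted on D.
In G minor, D is the dominant; the diatonic dominant seventh chord there is V7.
With C in the bass the chord is in third inversion, so the figured bass is 42.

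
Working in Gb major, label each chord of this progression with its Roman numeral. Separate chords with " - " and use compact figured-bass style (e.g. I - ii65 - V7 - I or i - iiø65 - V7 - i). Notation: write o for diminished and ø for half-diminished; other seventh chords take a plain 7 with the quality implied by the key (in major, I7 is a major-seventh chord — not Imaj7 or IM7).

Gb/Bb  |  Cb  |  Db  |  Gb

I6 - IV - V - I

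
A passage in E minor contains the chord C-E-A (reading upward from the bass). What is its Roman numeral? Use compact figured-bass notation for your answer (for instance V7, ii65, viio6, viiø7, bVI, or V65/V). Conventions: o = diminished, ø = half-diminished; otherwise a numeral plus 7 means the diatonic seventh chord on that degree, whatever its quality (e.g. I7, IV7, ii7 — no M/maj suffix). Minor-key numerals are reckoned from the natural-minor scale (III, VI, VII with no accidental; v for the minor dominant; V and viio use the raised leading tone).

The pitches A-C-E form a minor triad rooted on A.
A is scale degree 4 in E minor, and a minor triad on that degree is written iv.
With C in the bass the chord is in first inversion, so the figured bass is 6.

iv6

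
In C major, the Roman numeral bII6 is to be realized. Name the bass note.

F

bII in C major has root Db; the chord is Db-F-Ab.
The figure 6 means first inversion — the third is in the bass.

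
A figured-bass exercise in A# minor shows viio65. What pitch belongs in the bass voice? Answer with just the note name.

viio in A# minor has root G##; the chord is G##-B#-D#-F#.
The figure 65 means first inversion — the third is in the bass.

B#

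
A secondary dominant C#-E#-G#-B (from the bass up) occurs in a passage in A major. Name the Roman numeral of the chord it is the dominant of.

The chord is a dominant seventh chord on C#.
A dominant resolves down a perfect fifth: C# → F#. In A major, F# is scale degree 6, i.e. vi.

vi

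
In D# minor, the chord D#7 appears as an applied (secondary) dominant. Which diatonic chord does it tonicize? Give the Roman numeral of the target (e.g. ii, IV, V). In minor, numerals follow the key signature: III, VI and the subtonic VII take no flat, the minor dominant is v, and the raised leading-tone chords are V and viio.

The chord is a dominant seventh chord on D#.
A dominant resolves down a perfect fifth: D# → G#. In D# minor, G# is scale degree 4, i.e. iv.

iv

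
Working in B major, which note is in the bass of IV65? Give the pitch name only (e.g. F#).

G#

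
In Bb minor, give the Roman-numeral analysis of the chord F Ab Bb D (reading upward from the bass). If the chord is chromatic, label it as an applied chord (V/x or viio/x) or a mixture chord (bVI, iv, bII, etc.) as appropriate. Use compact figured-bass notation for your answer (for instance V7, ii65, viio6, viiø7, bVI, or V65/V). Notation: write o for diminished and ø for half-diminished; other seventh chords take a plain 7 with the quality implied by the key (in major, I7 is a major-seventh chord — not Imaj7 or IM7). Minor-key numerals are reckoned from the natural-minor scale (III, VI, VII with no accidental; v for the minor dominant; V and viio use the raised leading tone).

V43/iv

The pitches Bb-D-F-Ab form a dominant seventh chord rooted on Bb.
Bb is not a diatonic chord root with this quality in Bb minor, but it lies a perfect fifth above Eb (iv), so the chord functions as an applied dominant of iv.
With F in the bass the chord is in second inversion, so the figured bass is 43.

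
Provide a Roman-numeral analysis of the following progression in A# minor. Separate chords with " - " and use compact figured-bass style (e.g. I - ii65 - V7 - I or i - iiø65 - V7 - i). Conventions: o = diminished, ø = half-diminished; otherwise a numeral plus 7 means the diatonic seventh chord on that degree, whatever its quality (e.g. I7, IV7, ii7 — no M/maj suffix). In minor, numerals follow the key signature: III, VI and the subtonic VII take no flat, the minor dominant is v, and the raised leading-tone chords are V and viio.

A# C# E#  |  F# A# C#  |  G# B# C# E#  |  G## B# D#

i - VI - III43 - viio

A#-C#-E#: minor triad on A# = scale degree 1 → i.
F#-A#-C#: root F# is the submediant; major triad there is VI.
G#-B#-C#-E# has root C#, degree 3 in A# minor, so III43.
G##-B#-D#: diminished triad on G## = scale degree 7 → viio.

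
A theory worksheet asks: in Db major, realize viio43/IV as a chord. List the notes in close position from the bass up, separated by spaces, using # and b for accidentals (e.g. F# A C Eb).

Cb Ebb F Ab

The slash marks an applied leading-tone chord: viio of IV. In Db major, IV is Gb, so the leading tone to it is F, a half step below.
Building a fully diminished seventh chord on F gives F-Ab-Cb-Ebb.
With the 43 figure the chord is in second inversion; from the bass Cb upward in close position it reads Cb-Ebb-F-Ab.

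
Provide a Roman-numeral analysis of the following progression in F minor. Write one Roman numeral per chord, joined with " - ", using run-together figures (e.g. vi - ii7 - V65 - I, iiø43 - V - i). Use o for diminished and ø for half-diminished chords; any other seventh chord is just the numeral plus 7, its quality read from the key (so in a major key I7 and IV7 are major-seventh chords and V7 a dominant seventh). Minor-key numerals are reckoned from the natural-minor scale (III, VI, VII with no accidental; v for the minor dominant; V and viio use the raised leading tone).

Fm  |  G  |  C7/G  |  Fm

i - V/V - V43 - i

Fm has root F, degree 1 in F minor, so i.
G is the secondary dominant of V (major triad on G): V/V.
C7/G: root C is the dominant; dominant seventh chord there is V43.
Fm: minor triad on F = scale degree 1 → i.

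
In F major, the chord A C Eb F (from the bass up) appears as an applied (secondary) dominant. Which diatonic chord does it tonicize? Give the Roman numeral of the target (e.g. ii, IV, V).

The chord is a dominant seventh chord on F.
A dominant resolves down a perfect fifth: F → Bb. In F major, Bb is scale degree 4, i.e. IV.

IV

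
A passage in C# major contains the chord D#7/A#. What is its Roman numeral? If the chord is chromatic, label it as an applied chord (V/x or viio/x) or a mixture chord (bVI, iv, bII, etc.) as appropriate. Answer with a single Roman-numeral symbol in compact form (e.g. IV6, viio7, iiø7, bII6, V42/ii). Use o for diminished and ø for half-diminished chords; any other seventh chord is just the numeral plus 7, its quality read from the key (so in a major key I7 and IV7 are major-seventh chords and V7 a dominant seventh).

V43/V

The pitches D#-F##-A#-C# form a dominant seventh chord rooted on D#.
D# is not a diatonic chord root with this quality in C# major, but it lies a perfect fifth above G# (V), so the chord functions as an applied dominant of V.
With A# in the bass the chord is in second inversion, so the figured bass is 43.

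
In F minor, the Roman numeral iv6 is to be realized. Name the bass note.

Db

iv in F minor has root Bb; the chord is Bb-Db-F.
The figure 6 means first inversion — the third is in the bass.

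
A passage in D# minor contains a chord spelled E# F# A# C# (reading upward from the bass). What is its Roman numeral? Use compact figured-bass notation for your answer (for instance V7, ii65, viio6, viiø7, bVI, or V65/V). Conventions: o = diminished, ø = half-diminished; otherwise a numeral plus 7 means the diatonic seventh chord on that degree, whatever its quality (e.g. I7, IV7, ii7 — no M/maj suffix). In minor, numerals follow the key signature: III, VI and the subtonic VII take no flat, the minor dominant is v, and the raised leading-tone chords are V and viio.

III42

Stacked in thirds the chord is F#-A#-C#-E#: a major seventh chord on F#.
In D# minor, F# is the mediant; the diatonic major seventh chord there is III7.
With E# in the bass the chord is in third inversion, so the figured bass is 42.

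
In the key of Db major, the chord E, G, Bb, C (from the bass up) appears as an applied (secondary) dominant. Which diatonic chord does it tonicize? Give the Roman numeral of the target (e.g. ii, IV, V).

The chord is a dominant seventh chord on C.
A dominant resolves down a perfect fifth: C → F. In Db major, F is scale degree 3, i.e. iii.

iii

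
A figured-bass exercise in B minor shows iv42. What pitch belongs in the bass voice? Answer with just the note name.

iv in B minor has root E; the chord is E-G-B-D.
The figure 42 means third inversion — the seventh is in the bass.

D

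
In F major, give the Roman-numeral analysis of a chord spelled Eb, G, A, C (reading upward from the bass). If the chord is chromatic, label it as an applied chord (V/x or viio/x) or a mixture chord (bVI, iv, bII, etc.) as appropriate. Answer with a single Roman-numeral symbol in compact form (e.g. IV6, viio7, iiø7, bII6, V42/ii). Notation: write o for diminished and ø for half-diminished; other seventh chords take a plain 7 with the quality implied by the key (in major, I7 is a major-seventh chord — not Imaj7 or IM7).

The pitches A-C-Eb-G form a half-diminished seventh chord rooted on A.
A sits a half step below Bb (IV in F major); a diminished chord there is the applied leading-tone chord of IV.
With Eb in the bass the chord is in second inversion, so the figured bass is 43.

viiø43/IV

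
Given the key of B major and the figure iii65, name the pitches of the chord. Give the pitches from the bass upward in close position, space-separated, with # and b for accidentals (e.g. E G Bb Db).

In B major, scale degree 3 is D#, and the diatonic chord built there is a minor seventh chord.
Stacking thirds from D# gives D#-F#-A#-C#.
The figured bass 65 indicates first inversion, placing the third (F#) in the bass: F#-A#-C#-D#.

F# A# C# D#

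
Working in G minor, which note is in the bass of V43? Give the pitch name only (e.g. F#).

A

V in G minor has root D; the chord is D-F#-A-C.
The figure 43 means second inversion — the fifth is in the bass.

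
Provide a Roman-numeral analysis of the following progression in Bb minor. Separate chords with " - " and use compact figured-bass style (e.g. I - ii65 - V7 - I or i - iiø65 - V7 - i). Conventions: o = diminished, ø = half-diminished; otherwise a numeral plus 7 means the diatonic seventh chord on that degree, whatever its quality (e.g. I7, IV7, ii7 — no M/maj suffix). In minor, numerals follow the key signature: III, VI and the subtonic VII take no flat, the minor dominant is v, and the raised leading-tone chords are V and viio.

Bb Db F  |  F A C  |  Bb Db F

Bb-Db-F: root Bb is the tonic; minor triad there is i.
F-A-C has root F, degree 5 in Bb minor, so V.
Bb-Db-F: root Bb is the tonic; minor triad there is i.

i - V - i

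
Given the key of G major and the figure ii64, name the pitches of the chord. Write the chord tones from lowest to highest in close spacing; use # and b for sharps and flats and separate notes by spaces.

The numeral's case and figure indicate a minor triad. In G major its root, the supertonic, is A.
That chord is spelled A-C-E.
The figured bass 64 indicates second inversion, placing the fifth (E) in the bass: E-A-C.

E A C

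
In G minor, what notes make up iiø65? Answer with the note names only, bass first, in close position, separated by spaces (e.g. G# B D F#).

In G minor, the second degree is A, and the diatonic chord built there is a half-diminished seventh chord.
That chord is spelled A-C-Eb-G.
The figured bass 65 indicates first inversion, placing the third (C) in the bass: C-Eb-G-A.

C Eb G A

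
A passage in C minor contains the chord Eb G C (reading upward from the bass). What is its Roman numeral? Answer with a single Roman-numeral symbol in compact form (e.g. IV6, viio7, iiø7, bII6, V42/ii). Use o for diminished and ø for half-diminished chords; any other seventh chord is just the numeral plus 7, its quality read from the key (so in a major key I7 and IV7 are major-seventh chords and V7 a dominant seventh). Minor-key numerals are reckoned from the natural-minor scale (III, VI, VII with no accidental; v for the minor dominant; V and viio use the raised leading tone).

i6

Stacked in thirds the chord is C-Eb-G: a minor triad on C.
C is scale degree 1 in C minor, and a minor triad on that degree is written i.
With Eb in the bass the chord is in first inversion, so the figured bass is 6.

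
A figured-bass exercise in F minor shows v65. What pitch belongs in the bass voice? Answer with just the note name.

Eb

v in F minor has root C; the chord is C-Eb-G-Bb.
The figure 65 means first inversion — the third is in the bass.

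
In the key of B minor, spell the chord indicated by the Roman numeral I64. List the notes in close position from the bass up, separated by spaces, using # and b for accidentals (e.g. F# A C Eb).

F# B D#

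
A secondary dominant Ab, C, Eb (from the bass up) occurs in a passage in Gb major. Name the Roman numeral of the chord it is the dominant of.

V

The chord is a major triad on Ab.
A dominant resolves down a perfect fifth: Ab → Db. In Gb major, Db is scale degree 5, i.e. V.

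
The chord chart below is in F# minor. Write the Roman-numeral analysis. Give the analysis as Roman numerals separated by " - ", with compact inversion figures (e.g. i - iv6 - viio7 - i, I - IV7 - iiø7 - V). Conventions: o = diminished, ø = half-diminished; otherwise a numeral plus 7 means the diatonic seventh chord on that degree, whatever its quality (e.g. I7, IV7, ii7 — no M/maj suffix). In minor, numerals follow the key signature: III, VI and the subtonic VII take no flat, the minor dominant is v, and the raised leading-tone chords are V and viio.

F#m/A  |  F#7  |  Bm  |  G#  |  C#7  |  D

F#m/A: root F# is the tonic; minor triad there is i6.
F#7: a dominant seventh chord on F#, the applied dominant of iv → V7/iv.
Bm has root B, degree 4 in F# minor, so iv.
G# is the secondary dominant of V (major triad on G#): V/V.
C#7: dominant seventh chord on C# = scale degree 5 → V7.
D: major triad on D = scale degree 6 → VI.

i6 - V7/iv - iv - V/V - V7 - VI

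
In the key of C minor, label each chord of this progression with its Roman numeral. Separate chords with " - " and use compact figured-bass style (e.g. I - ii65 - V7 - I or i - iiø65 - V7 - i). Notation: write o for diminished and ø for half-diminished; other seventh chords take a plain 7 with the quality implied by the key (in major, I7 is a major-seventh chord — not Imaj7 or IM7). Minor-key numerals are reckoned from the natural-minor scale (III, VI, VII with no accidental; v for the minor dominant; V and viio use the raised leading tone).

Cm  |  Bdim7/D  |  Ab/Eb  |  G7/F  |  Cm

Cm has root C, degree 1 in C minor, so i.
Bdim7/D: root B is the leading tone; fully diminished seventh chord there is viio65.
Ab/Eb: root Ab is the submediant; major triad there is VI64.
G7/F: dominant seventh chord on G = scale degree 5 → V42.
Cm: root C is the tonic; minor triad there is i.

i - viio65 - VI64 - V42 - i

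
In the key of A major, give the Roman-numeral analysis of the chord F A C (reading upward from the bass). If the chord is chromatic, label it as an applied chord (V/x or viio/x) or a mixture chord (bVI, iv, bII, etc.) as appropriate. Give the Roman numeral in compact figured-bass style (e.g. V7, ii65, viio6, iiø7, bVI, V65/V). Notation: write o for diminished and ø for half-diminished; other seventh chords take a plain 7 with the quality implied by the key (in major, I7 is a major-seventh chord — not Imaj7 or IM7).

The pitches F-A-C form a major triad rooted on F.
F is the lowered sixth degree of A major (diatonic 6 would be F#). This is a major triad on the lowered sixth degree, borrowed from the parallel minor.

bVI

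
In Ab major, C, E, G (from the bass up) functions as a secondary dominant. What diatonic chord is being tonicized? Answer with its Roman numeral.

vi

The chord is a major triad on C.
A dominant resolves down a perfect fifth: C → F. In Ab major, F is scale degree 6, i.e. vi.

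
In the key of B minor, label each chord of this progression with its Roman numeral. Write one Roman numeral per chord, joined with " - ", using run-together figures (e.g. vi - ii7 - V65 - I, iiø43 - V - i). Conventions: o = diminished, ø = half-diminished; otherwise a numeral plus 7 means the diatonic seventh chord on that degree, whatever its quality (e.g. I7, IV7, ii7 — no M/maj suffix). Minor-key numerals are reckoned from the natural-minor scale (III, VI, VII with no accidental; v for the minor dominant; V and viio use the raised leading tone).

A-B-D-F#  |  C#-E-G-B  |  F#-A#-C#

i42 - iiø7 - V

A-B-D-F# has root B, degree 1 in B minor, so i42.
C#-E-G-B has root C#, degree 2 in B minor, so iiø7.
F#-A#-C# has root F#, degree 5 in B minor, so V.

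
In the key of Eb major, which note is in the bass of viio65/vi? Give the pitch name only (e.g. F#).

D

The applied chord viio65/vi is rooted on B: B-D-F-Ab.
The figure 65 means first inversion — the third is in the bass.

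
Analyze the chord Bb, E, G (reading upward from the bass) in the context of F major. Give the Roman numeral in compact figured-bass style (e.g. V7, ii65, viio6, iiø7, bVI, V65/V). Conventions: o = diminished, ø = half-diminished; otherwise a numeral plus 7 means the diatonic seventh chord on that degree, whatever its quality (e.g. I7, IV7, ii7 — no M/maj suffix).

viio64

Stacked in thirds the chord is E-G-Bb: a diminished triad on E.
E is scale degree 7 in F major, and a diminished triad on that degree is written viio.
With Bb in the bass the chord is in second inversion, so the figured bass is 64.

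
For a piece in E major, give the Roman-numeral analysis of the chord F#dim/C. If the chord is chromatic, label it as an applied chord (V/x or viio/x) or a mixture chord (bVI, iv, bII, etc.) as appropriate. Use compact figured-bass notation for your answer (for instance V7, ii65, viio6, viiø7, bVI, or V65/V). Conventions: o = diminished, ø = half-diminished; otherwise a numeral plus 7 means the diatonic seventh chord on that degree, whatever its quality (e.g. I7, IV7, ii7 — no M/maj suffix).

The pitches F#-A-C form a diminished triad rooted on F#.
F# is the second degree of E major. This is the diminished supertonic triad, borrowed from the parallel minor.
With C in the bass the chord is in second inversion, so the figured bass is 64.

iio64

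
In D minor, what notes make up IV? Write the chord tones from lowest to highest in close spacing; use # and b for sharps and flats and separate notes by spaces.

G B D

IV is the major subdominant, borrowed from the parallel major. In D minor that root is G.
So the chord is G-B-D, a major triad.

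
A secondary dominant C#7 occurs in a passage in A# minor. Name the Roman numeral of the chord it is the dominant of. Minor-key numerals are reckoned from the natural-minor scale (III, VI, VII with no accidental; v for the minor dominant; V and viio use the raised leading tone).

The chord is a dominant seventh chord on C#.
A dominant resolves down a perfect fifth: C# → F#. In A# minor, F# is scale degree 6, i.e. VI.

VI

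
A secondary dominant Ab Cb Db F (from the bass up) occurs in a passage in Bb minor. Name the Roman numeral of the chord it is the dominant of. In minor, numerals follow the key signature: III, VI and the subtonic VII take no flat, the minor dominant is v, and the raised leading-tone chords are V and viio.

VI

The chord is a dominant seventh chord on Db.
A dominant resolves down a perfect fifth: Db → Gb. In Bb minor, Gb is scale degree 6, i.e. VI.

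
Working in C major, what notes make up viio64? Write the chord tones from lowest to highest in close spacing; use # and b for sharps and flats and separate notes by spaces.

In C major, the leading tone is B, and the diatonic chord built there is a diminished triad.
That chord is spelled B-D-F.
The figured bass 64 indicates second inversion, placing the fifth (F) in the bass: F-B-D.

F B D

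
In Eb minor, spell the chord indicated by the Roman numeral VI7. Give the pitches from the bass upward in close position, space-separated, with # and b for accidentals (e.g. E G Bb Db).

Cb Eb Gb Bb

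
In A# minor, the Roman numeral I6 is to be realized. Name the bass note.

C##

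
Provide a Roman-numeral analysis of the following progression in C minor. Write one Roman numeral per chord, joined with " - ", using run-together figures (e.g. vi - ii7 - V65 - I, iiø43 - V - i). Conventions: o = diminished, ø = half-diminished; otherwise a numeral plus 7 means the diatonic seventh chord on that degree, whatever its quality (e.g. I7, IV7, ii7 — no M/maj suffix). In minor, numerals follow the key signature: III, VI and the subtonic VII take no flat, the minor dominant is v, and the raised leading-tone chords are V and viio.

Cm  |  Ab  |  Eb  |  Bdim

Cm: root C is the tonic; minor triad there is i.
Ab has root Ab, degree 6 in C minor, so VI.
Eb has root Eb, degree 3 in C minor, so III.
Bdim: diminished triad on B = scale degree 7 → viio.

i - VI - III - viio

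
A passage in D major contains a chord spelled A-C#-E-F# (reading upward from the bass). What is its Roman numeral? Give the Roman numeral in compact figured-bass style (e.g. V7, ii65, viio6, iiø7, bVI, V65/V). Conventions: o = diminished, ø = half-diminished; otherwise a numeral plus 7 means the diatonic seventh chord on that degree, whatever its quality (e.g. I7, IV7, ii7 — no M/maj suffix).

iii65

The pitches F#-A-C#-E form a minor seventh chord rooted on F#.
In D major, F# is the mediant; the diatonic minor seventh chord there is iii7.
With A in the bass the chord is in first inversion, so the figured bass is 65.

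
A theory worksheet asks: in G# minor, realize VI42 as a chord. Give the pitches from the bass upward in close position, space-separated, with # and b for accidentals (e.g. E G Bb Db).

D# E G# B

In G# minor, the sixth degree is E, and the diatonic chord built there is a major seventh chord.
That chord is spelled E-G#-B-D#.
With the 42 figure the chord is in third inversion; from the bass D# upward in close position it reads D#-E-G#-B.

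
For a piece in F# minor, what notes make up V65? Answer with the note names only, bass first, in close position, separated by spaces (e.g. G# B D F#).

E# G# B C#

In F# minor, scale degree 5 is C#. The dominant is major (leading tone raised), so V is a dominant seventh chord.
Stacking thirds from C# gives C#-E#-G#-B.
With the 65 figure the chord is in first inversion; from the bass E# upward in close position it reads E#-G#-B-C#.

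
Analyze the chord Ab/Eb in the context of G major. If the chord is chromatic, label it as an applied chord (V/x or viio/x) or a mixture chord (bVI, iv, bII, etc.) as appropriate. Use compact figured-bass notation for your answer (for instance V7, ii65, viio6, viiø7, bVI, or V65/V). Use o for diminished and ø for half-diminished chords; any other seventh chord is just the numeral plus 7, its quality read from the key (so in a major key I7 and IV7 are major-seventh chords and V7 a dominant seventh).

bII64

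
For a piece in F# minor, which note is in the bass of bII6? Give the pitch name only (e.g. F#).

B

bII in F# minor has root G; the chord is G-B-D.
The figure 6 means first inversion — the third is in the bass.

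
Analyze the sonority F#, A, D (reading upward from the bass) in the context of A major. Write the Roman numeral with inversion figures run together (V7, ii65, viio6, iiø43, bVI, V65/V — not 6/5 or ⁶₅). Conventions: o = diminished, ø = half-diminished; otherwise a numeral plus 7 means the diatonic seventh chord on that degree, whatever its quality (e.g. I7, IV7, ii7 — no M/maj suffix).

IV6

The pitches D-F#-A form a major triad rooted on D.
D is scale degree 4 in A major, and a major triad on that degree is written IV.
With F# in the bass the chord is in first inversion, so the figured bass is 6.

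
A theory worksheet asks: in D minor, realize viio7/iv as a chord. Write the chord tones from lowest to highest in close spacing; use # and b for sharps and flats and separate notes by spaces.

The slash marks an applied leading-tone chord: viio of iv. In D minor, iv is G, so the leading tone to it is F#, a half step below.
Building a fully diminished seventh chord on F# gives F#-A-C-Eb.

F# A C Eb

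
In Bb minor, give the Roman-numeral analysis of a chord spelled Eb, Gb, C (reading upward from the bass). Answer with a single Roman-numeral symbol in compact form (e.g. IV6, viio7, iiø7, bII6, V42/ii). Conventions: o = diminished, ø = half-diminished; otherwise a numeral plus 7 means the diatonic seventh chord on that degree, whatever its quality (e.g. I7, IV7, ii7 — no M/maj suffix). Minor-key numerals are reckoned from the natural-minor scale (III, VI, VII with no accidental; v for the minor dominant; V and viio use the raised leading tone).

The pitches C-Eb-Gb form a diminished triad rooted on C.
In Bb minor, C is the supertonic; the diatonic diminished triad there is iio.
With Eb in the bass the chord is in first inversion, so the figured bass is 6.

iio6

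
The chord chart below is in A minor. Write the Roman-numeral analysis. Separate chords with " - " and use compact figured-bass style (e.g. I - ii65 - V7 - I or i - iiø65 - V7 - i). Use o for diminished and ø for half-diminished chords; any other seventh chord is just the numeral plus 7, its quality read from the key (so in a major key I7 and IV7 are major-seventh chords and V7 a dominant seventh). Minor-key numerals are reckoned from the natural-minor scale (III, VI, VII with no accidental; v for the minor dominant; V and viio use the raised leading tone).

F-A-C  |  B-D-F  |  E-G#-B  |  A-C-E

VI - iio - V - i

F-A-C: major triad on F = scale degree 6 → VI.
B-D-F: root B is the supertonic; diminished triad there is iio.
E-G#-B: root E is the dominant; major triad there is V.
A-C-E: minor triad on A = scale degree 1 → i.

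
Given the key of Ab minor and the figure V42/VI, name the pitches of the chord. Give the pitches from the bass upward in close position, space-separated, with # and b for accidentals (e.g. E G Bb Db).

Bbb Cb Eb Gb

The slash means an applied dominant: we want the dominant of VI. In Ab minor, VI is Fb major, and its dominant is built on Cb.
Building a dominant seventh chord on Cb gives Cb-Eb-Gb-Bbb.
The figured bass 42 indicates third inversion, placing the seventh (Bbb) in the bass: Bbb-Cb-Eb-Gb.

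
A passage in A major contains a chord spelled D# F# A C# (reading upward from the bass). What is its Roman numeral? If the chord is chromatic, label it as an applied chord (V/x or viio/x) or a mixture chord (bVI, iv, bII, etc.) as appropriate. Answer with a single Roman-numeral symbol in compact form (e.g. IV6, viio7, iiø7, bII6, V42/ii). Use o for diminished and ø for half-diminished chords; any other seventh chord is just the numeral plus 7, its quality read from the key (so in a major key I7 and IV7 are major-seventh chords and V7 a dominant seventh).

The pitches D#-F#-A-C# form a half-diminished seventh chord rooted on D#.
D# sits a half step below E (V in A major); a diminished chord there is the applied leading-tone chord of V.

viiø7/V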